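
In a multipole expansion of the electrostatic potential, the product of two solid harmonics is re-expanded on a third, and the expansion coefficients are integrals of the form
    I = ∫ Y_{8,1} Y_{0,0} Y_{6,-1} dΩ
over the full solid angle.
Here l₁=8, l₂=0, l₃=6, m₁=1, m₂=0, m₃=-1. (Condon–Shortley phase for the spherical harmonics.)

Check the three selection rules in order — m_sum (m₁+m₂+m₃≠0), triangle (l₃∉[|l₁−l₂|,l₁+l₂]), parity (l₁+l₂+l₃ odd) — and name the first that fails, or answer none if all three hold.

triangle

azimuthal sum: 1 + 0 − 1 = 0  ✓
8 ≤ 6 ≤ 8 (triangle on l)  ✗
L = 8 + 0 + 6 = 14 (even)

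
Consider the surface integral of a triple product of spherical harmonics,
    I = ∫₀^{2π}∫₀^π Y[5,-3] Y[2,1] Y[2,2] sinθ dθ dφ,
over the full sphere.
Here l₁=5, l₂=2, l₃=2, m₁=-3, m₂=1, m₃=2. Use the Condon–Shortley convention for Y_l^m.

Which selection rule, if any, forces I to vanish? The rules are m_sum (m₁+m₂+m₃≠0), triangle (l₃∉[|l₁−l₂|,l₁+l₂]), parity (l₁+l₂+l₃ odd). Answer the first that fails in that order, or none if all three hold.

azimuthal sum: -3 + 1 + 2 = 0  ✓
3 ≤ 2 ≤ 7 (triangle on l)  ✗
L = 5 + 2 + 2 = 9 (odd)

triangle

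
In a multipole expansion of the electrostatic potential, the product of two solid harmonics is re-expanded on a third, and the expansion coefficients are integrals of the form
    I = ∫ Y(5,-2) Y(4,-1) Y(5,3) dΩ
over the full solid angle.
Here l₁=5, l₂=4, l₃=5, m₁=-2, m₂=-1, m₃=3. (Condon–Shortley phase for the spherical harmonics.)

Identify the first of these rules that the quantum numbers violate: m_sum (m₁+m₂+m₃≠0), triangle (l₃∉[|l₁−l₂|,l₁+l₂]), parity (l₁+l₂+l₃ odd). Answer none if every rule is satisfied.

m₁+m₂+m₃ = -2 − 1 + 3 = 0  ✓
triangle: |5−4|=1 ≤ l₃=5 ≤ 5+4=9  ✓
parity: l₁+l₂+l₃ = 14 is even  ✓

none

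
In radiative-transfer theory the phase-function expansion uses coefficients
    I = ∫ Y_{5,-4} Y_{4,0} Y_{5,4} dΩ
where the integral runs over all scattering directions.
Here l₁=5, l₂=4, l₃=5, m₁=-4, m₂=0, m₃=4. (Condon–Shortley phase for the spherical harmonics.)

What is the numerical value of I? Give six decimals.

-0.130198

m-sum 0 ✓  L=14 even ✓  1≤5≤9 ✓
Π(2lᵢ+1) = 11×9×11 = 1089
triangle coeff Δ(5,4,5) = 1/3153150
Σ_t [0,4]: t=0:+1/69120 t=1:−1/1728 t=2:+1/576 t=3:−1/1728 t=4:+1/69120 = 7/11520
(3j)²=2/143 [(5 4 5; 0 0 0)], sign=-1
Σ_t [3,4]: t=3:−1/25920 t=4:+1/69120 = -1/41472
(3j)²=2/143 [(5 4 5; -4 0 4)], sign=+1
⇒ 4πI² = 36/169
I = (-1)√(36/169/(4π)) = -0.13019760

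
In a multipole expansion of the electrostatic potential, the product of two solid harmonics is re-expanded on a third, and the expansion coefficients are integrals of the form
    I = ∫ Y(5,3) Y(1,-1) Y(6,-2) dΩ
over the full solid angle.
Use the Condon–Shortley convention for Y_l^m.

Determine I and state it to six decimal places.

0.100084

m-sum 0 ✓  L=12 even ✓  4≤6≤6 ✓
Π(2lᵢ+1) = 11×3×13 = 429
triangle coeff Δ(5,1,6) = 1/858
Σ_t [0,0]: t=0:+1/14400 = 1/14400
(3j)²=6/143 [(5 1 6; 0 0 0)], sign=+1
Σ_t [0,0]: t=0:+1/161280 = 1/161280
(3j)²=1/143 [(5 1 6; 3 -1 -2)], sign=+1
⇒ 4πI² = 18/143
I = (+1)√(18/143/(4π)) = 0.10008369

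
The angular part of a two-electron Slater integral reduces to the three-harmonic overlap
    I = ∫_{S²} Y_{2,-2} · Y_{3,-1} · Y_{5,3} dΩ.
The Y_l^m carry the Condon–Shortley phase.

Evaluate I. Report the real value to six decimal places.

Rules hold: Σm=0, L=10 even, 1≤5≤5.
N = 5·7·11 = 385
Δ = 0!·4!·6!/11! = 1/2310
Racah Σ t=0..0: t=0:+1/144 = 1/144
⇒ 3j(2 3 5; 0 0 0)² = 10/231, sgn -1
Racah Σ t=0..0: t=0:+1/1152 = 1/1152
⇒ 3j(2 3 5; -2 -1 3)² = 1/33, sgn +1
4πI² = N·(3j₀)²·(3jₘ)² = 50/99
I = -1·√(0.505051/4π) = -0.20047604

-0.200476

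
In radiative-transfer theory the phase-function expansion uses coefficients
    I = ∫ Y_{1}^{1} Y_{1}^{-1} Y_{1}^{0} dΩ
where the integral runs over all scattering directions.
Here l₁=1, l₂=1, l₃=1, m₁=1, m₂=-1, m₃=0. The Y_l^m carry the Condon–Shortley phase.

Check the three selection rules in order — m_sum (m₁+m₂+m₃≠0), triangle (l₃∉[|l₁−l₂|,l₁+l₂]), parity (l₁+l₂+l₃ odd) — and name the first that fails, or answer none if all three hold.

parity

azimuthal sum: 1 − 1 + 0 = 0  ✓
0 ≤ 1 ≤ 2 (triangle on l)  ✓
L = 1 + 1 + 1 = 3 (odd)  ✗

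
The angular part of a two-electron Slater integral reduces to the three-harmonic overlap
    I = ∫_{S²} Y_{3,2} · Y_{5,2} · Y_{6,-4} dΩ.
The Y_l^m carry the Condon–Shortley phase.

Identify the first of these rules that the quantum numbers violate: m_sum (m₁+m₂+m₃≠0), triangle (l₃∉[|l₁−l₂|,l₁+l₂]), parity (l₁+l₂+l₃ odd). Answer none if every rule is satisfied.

none

m₁+m₂+m₃ = 2 + 2 − 4 = 0  ✓
triangle: |3−5|=2 ≤ l₃=6 ≤ 3+5=8  ✓
parity: l₁+l₂+l₃ = 14 is even  ✓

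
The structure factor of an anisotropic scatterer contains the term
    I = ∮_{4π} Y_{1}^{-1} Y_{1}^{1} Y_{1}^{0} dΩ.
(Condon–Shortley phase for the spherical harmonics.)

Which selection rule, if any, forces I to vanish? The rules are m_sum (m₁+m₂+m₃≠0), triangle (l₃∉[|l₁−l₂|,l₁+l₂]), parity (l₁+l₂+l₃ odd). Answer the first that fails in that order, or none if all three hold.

m₁+m₂+m₃ = -1 + 1 + 0 = 0  ✓
triangle: |1−1|=0 ≤ l₃=1 ≤ 1+1=2  ✓
parity: l₁+l₂+l₃ = 3 is odd  ✗

parity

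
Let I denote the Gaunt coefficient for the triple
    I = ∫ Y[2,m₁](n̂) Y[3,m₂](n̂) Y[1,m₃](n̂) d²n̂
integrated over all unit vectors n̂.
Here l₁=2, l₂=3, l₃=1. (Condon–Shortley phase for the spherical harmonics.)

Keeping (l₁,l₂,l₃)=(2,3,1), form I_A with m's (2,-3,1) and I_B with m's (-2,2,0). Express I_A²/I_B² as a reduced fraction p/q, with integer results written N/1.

l's match ⇒ only the (l;m) 3-j factors differ between A and B.
A: triangle coeff Δ(2,3,1) = 1/105; Σ_t [0,0]: t=0:+1/48 = 1/48; (3j)²=1/7 [(2 3 1; 2 -3 1)], sign=+1
B: triangle coeff Δ(2,3,1) = 1/105; Σ_t [4,4]: t=4:+1/24 = 1/24; (3j)²=1/21 [(2 3 1; -2 2 0)], sign=-1
I_A²/I_B² = (1/7)/(1/21) = 3/1

3/1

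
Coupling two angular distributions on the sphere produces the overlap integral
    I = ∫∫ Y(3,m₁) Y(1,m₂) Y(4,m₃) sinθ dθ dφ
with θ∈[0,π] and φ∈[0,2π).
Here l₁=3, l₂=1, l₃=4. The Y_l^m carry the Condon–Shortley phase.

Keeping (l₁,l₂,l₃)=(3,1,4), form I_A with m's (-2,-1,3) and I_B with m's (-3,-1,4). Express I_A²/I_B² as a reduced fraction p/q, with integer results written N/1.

l's match ⇒ only the (l;m) 3-j factors differ between A and B.
A: triangle coeff Δ(3,1,4) = 1/252; Σ_t [0,0]: t=0:+1/240 = 1/240; (3j)²=1/12 [(3 1 4; -2 -1 3)], sign=-1
B: triangle coeff Δ(3,1,4) = 1/252; Σ_t [0,0]: t=0:+1/1440 = 1/1440; (3j)²=1/9 [(3 1 4; -3 -1 4)], sign=+1
I_A²/I_B² = (1/12)/(1/9) = 3/4

3/4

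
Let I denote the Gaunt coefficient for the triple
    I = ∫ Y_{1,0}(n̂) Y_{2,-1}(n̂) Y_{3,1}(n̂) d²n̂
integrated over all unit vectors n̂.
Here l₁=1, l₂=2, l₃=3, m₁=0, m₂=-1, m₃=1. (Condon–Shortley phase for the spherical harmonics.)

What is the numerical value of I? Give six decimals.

-0.233597

Checks pass: Σm=0; 6 even; l₃=3∈[1,3].
(2·1+1)(2·2+1)(2·3+1) = 105
Δ: 0! 2! 4! / 7! → 1/105
sum: t=0:+1/4 = 1/4
3j²(1 2 3; 0 0 0) = Δ·Π!·Σ² = 3/35  (sign -1)
sum: t=0:+1/6 = 1/6
3j²(1 2 3; 0 -1 1) = Δ·Π!·Σ² = 8/105  (sign +1)
combine: 4πI² = 105·3/35·8/105 = 24/35
take √, sign -1: I = -0.23359668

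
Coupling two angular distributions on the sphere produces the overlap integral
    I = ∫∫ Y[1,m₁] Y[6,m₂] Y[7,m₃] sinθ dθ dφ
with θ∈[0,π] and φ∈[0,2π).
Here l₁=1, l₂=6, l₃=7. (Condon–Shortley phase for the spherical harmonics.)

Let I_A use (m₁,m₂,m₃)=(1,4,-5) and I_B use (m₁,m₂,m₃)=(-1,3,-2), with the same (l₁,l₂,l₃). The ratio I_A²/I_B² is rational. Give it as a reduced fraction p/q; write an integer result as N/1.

33/5

Shared (l₁,l₂,l₃)=(1,6,7): N and (l;000)² cancel in I_A²/I_B².
A: Δ = 0!·2!·12!/15! = 1/1365; Racah Σ t=0..0: t=0:+1/14515200 = 1/14515200; ⇒ 3j(1 6 7; 1 4 -5)² = 22/455, sgn +1
B: Δ = 0!·2!·12!/15! = 1/1365; Racah Σ t=0..0: t=0:+1/4354560 = 1/4354560; ⇒ 3j(1 6 7; -1 3 -2)² = 2/273, sgn -1
I_A²/I_B² = (22/455)/(2/273) = 33/5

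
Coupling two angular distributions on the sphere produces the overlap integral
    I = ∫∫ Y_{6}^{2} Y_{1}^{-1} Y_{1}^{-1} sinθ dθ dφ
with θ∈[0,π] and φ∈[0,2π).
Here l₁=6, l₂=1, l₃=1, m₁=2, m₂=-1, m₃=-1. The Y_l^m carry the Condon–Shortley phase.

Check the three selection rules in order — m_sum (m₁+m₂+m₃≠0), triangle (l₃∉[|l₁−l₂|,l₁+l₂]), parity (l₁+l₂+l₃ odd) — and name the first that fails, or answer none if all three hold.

triangle

Σmᵢ = 0  ✓
l₃∈[|l₁−l₂|,l₁+l₂]=[5,7], have l₃=1  ✗
Σlᵢ = 8 ⇒ even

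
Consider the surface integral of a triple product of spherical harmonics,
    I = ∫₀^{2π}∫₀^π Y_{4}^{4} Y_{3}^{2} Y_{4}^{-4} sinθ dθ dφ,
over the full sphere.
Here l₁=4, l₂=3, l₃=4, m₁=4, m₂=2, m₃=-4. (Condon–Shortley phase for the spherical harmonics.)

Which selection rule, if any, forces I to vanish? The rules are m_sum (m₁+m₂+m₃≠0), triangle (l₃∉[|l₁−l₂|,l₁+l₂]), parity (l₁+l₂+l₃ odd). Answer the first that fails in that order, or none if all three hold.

Σmᵢ = 2  ✗
l₃∈[|l₁−l₂|,l₁+l₂]=[1,7], have l₃=4
Σlᵢ = 11 ⇒ odd

m_sum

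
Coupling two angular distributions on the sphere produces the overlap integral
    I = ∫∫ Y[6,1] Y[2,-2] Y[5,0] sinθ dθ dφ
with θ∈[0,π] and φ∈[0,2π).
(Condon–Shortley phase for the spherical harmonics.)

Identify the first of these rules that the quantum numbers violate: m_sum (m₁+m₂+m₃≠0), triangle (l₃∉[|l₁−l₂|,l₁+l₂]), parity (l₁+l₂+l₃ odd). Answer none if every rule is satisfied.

m_sum

Σmᵢ = -1  ✗
l₃∈[|l₁−l₂|,l₁+l₂]=[4,8], have l₃=5
Σlᵢ = 13 ⇒ odd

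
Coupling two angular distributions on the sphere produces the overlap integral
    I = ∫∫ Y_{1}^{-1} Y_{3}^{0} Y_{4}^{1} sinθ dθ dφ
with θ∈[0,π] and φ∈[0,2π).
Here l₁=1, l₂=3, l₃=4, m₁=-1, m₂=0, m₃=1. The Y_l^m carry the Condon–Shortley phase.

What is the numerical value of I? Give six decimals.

Rules hold: Σm=0, L=8 even, 2≤4≤4.
N = 3·7·9 = 189
Δ = 0!·2!·6!/9! = 1/252
Racah Σ t=0..0: t=0:+1/36 = 1/36
⇒ 3j(1 3 4; 0 0 0)² = 4/63, sgn +1
Racah Σ t=0..0: t=0:+1/72 = 1/72
⇒ 3j(1 3 4; -1 0 1)² = 5/126, sgn -1
4πI² = N·(3j₀)²·(3jₘ)² = 10/21
I = -1·√(0.47619/4π) = -0.19466390

-0.194664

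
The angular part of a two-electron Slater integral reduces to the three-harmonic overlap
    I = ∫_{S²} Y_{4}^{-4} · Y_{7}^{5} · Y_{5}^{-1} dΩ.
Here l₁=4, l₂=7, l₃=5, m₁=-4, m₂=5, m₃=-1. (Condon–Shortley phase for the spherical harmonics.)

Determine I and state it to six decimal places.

0.195759

Checks pass: Σm=0; 16 even; l₃=5∈[3,11].
(2·4+1)(2·7+1)(2·5+1) = 1485
Δ: 6! 2! 8! / 17! → 1/6126120
sum: t=2:+1/69120 t=3:−1/20736 t=4:+1/69120 = -1/51840
3j²(4 7 5; 0 0 0) = Δ·Π!·Σ² = 280/21879  (sign +1)
sum: t=6:+1/2073600 = 1/2073600
3j²(4 7 5; -4 5 -1) = Δ·Π!·Σ² = 28/1105  (sign +1)
combine: 4πI² = 1485·280/21879·28/1105 = 23520/48841
take √, sign +1: I = 0.19575887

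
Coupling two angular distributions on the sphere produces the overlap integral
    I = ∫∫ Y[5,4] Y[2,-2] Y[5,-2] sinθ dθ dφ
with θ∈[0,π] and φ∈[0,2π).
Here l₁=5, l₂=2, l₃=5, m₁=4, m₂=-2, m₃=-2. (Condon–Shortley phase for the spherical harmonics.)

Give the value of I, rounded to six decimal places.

-0.137240

Rules hold: Σm=0, L=12 even, 3≤5≤7.
N = 11·5·11 = 605
Δ = 2!·8!·2!/13! = 1/38610
Racah Σ t=0..2: t=0:+1/2880 t=1:−1/576 t=2:+1/2880 = -1/960
⇒ 3j(5 2 5; 0 0 0)² = 10/429, sgn +1
Racah Σ t=0..0: t=0:+1/20160 = 1/20160
⇒ 3j(5 2 5; 4 -2 -2)² = 12/715, sgn -1
4πI² = N·(3j₀)²·(3jₘ)² = 40/169
I = -1·√(0.236686/4π) = -0.13724032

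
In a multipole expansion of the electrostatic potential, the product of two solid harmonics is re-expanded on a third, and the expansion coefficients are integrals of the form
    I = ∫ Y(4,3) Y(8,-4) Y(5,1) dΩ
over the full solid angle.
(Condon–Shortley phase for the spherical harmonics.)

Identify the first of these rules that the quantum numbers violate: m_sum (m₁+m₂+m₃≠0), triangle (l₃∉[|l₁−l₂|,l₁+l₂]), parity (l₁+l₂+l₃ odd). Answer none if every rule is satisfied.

azimuthal sum: 3 − 4 + 1 = 0  ✓
4 ≤ 5 ≤ 12 (triangle on l)  ✓
L = 4 + 8 + 5 = 17 (odd)  ✗

parity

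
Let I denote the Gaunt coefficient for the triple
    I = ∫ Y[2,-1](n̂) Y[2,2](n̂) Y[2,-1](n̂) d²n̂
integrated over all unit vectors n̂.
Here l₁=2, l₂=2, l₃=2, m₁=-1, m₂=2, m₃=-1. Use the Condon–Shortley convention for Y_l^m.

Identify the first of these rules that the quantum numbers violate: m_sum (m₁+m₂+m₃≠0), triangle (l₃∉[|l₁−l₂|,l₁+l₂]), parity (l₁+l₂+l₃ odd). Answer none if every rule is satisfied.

none

azimuthal sum: -1 + 2 − 1 = 0  ✓
0 ≤ 2 ≤ 4 (triangle on l)  ✓
L = 2 + 2 + 2 = 6 (even)  ✓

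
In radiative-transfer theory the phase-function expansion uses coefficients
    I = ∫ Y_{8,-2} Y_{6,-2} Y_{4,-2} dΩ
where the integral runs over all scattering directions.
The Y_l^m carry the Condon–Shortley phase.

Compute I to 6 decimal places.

0.000000

m-sum = -2 − 2 − 2 = -6 ≠ 0 ⇒ I = 0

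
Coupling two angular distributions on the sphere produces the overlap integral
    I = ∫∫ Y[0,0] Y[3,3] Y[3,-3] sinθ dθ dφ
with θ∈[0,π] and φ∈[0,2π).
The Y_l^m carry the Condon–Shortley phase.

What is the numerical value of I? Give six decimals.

Rules hold: Σm=0, L=6 even, 3≤3≤3.
N = 1·7·7 = 49
Δ = 0!·0!·6!/7! = 1/7
Racah Σ t=0..0: t=0:+1/36 = 1/36
⇒ 3j(0 3 3; 0 0 0)² = 1/7, sgn -1
Racah Σ t=0..0: t=0:+1/720 = 1/720
⇒ 3j(0 3 3; 0 3 -3)² = 1/7, sgn +1
4πI² = N·(3j₀)²·(3jₘ)² = 1/1
I = -1·√(1/4π) = -0.28209479

-0.282095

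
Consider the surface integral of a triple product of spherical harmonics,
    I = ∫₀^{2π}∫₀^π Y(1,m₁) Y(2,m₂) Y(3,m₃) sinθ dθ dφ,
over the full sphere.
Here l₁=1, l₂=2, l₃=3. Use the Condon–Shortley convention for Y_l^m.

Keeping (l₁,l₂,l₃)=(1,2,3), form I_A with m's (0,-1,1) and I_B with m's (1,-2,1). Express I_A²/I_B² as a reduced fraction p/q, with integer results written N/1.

8/1

Same 1,2,3: normalisation and zero-m 3j drop out of the ratio.
A: Δ: 0! 2! 4! / 7! → 1/105; sum: t=0:+1/6 = 1/6; 3j²(1 2 3; 0 -1 1) = Δ·Π!·Σ² = 8/105  (sign +1)
B: Δ: 0! 2! 4! / 7! → 1/105; sum: t=0:+1/48 = 1/48; 3j²(1 2 3; 1 -2 1) = Δ·Π!·Σ² = 1/105  (sign +1)
I_A²/I_B² = (8/105)/(1/105) = 8/1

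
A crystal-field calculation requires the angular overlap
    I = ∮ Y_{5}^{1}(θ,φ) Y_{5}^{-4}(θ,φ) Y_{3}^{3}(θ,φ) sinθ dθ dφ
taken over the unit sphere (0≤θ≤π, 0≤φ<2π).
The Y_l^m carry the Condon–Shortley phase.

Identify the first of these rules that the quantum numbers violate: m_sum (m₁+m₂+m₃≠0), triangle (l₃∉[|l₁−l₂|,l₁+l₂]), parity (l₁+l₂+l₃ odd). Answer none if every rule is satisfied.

parity

azimuthal sum: 1 − 4 + 3 = 0  ✓
0 ≤ 3 ≤ 10 (triangle on l)  ✓
L = 5 + 5 + 3 = 13 (odd)  ✗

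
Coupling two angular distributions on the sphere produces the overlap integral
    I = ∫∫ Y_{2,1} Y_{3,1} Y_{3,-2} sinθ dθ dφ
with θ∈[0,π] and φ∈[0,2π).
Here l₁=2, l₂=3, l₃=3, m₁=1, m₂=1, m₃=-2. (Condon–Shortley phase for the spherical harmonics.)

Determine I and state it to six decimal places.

m-sum 0 ✓  L=8 even ✓  1≤3≤5 ✓
Π(2lᵢ+1) = 5×7×7 = 245
triangle coeff Δ(2,3,3) = 1/3780
Σ_t [0,2]: t=0:+1/24 t=1:−1/4 t=2:+1/24 = -1/6
(3j)²=4/105 [(2 3 3; 0 0 0)], sign=+1
Σ_t [0,1]: t=0:+1/48 t=1:−1/12 = -1/16
(3j)²=1/28 [(2 3 3; 1 1 -2)], sign=+1
⇒ 4πI² = 1/3
I = (+1)√(1/3/(4π)) = 0.16286750

0.162868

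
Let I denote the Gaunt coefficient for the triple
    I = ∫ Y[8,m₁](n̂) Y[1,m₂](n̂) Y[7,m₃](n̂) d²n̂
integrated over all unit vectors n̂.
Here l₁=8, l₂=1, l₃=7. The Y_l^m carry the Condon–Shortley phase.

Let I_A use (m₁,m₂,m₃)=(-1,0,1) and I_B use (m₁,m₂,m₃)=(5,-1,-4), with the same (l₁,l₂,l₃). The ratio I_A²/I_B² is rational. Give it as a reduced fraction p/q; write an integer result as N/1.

21/26

Shared (l₁,l₂,l₃)=(8,1,7): N and (l;000)² cancel in I_A²/I_B².
A: Δ = 2!·14!·0!/17! = 1/2040; Racah Σ t=1..1: t=1:−1/29030400 = -1/29030400; ⇒ 3j(8 1 7; -1 0 1)² = 21/680, sgn -1
B: Δ = 2!·14!·0!/17! = 1/2040; Racah Σ t=0..0: t=0:+1/479001600 = 1/479001600; ⇒ 3j(8 1 7; 5 -1 -4)² = 13/340, sgn -1
I_A²/I_B² = (21/680)/(13/340) = 21/26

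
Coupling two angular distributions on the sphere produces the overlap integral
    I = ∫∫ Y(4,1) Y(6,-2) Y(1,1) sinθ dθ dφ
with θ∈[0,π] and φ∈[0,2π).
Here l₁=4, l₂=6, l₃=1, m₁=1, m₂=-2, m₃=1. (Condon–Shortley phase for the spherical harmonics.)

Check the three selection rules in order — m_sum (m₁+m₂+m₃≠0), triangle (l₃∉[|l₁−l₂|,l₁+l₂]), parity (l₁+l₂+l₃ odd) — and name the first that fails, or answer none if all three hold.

triangle

Σmᵢ = 0  ✓
l₃∈[|l₁−l₂|,l₁+l₂]=[2,10], have l₃=1  ✗
Σlᵢ = 11 ⇒ odd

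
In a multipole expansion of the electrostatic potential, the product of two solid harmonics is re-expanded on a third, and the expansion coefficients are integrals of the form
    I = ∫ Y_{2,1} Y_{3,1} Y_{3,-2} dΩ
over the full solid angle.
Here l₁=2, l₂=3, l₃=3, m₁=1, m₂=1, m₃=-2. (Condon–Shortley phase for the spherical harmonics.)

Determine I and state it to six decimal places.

Checks pass: Σm=0; 8 even; l₃=3∈[1,5].
(2·2+1)(2·3+1)(2·3+1) = 245
Δ: 2! 2! 4! / 9! → 1/3780
sum: t=0:+1/24 t=1:−1/4 t=2:+1/24 = -1/6
3j²(2 3 3; 0 0 0) = Δ·Π!·Σ² = 4/105  (sign +1)
sum: t=0:+1/48 t=1:−1/12 = -1/16
3j²(2 3 3; 1 1 -2) = Δ·Π!·Σ² = 1/28  (sign +1)
combine: 4πI² = 245·4/105·1/28 = 1/3
take √, sign +1: I = 0.16286750

0.162868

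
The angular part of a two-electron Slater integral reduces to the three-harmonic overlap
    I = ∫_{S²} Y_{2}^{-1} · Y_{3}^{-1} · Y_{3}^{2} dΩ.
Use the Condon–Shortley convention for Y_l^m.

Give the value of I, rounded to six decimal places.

Checks pass: Σm=0; 8 even; l₃=3∈[1,5].
(2·2+1)(2·3+1)(2·3+1) = 245
Δ: 2! 2! 4! / 9! → 1/3780
sum: t=0:+1/24 t=1:−1/4 t=2:+1/24 = -1/6
3j²(2 3 3; 0 0 0) = Δ·Π!·Σ² = 4/105  (sign +1)
sum: t=1:−1/12 t=2:+1/48 = -1/16
3j²(2 3 3; -1 -1 2) = Δ·Π!·Σ² = 1/28  (sign +1)
combine: 4πI² = 245·4/105·1/28 = 1/3
take √, sign +1: I = 0.16286750

0.162868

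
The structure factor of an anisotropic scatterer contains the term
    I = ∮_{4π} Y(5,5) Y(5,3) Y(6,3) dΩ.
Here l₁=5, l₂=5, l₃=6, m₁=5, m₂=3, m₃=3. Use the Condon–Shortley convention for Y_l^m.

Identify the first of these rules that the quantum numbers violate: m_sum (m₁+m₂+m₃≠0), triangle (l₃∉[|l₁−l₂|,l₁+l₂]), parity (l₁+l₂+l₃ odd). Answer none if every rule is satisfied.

Σmᵢ = 11  ✗
l₃∈[|l₁−l₂|,l₁+l₂]=[0,10], have l₃=6
Σlᵢ = 16 ⇒ even

m_sum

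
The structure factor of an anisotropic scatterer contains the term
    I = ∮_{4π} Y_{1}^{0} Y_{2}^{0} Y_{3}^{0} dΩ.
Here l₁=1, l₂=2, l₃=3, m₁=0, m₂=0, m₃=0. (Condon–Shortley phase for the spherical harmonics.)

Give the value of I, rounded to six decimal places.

0.247767

Rules hold: Σm=0, L=6 even, 1≤3≤3.
N = 3·5·7 = 105
Δ = 0!·2!·4!/7! = 1/105
Racah Σ t=0..0: t=0:+1/4 = 1/4
⇒ 3j(1 2 3; 0 0 0)² = 3/35, sgn -1
(m-triple is (0,0,0) — same symbol as above.)
4πI² = N·(3j₀)²·(3jₘ)² = 27/35
I = +1·√(0.771429/4π) = 0.24776670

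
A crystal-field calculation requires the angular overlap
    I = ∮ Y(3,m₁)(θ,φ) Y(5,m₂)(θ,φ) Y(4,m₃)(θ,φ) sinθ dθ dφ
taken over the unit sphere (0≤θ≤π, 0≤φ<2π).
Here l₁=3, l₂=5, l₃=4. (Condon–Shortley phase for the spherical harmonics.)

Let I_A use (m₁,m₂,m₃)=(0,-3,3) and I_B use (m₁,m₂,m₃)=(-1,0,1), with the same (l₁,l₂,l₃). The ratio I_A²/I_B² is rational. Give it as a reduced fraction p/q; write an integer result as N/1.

588/5

Shared (l₁,l₂,l₃)=(3,5,4): N and (l;000)² cancel in I_A²/I_B².
A: Δ = 4!·2!·6!/13! = 1/180180; Racah Σ t=1..2: t=1:−1/1440 t=2:+1/2880 = -1/2880; ⇒ 3j(3 5 4; 0 -3 3)² = 7/715, sgn +1
B: Δ = 4!·2!·6!/13! = 1/180180; Racah Σ t=2..4: t=2:+1/288 t=3:−1/288 t=4:+1/5760 = 1/5760; ⇒ 3j(3 5 4; -1 0 1)² = 1/12012, sgn -1
I_A²/I_B² = (7/715)/(1/12012) = 588/5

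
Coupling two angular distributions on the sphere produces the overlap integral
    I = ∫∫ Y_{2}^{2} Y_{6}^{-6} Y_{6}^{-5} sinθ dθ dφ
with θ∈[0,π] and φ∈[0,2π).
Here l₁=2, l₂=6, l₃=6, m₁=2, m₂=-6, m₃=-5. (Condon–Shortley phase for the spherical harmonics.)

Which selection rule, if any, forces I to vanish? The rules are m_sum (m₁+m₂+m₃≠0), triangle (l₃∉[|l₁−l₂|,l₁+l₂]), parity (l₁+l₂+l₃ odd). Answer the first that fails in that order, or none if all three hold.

Σmᵢ = -9  ✗
l₃∈[|l₁−l₂|,l₁+l₂]=[4,8], have l₃=6
Σlᵢ = 14 ⇒ even

m_sum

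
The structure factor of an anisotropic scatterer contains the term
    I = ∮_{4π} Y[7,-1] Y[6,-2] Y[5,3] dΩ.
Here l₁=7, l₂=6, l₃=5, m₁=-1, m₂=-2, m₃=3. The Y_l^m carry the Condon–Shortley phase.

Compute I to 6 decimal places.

0.025664

Rules hold: Σm=0, L=18 even, 1≤5≤13.
N = 15·13·11 = 2145
Δ = 8!·6!·4!/19! = 1/174594420
Racah Σ t=2..6: t=2:+1/4147200 t=3:−1/207360 t=4:+1/82944 t=5:−1/207360 t=6:+1/4147200 = 1/345600
⇒ 3j(7 6 5; 0 0 0)² = 420/46189, sgn -1
Racah Σ t=2..4: t=2:+1/4147200 t=3:−1/518400 t=4:+1/663552 = -1/5529600
⇒ 3j(7 6 5; -1 -2 3)² = 98/230945, sgn -1
4πI² = N·(3j₀)²·(3jₘ)² = 123480/14919047
I = +1·√(0.00827667/4π) = 0.02566391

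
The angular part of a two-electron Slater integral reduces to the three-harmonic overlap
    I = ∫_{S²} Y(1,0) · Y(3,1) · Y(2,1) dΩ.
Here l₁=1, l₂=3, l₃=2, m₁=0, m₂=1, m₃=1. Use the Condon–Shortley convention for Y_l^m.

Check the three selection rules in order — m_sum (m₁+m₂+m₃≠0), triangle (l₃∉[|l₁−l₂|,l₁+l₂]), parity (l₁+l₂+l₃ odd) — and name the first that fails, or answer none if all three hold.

m_sum

m₁+m₂+m₃ = 0 + 1 + 1 = 2  ✗
triangle: |1−3|=2 ≤ l₃=2 ≤ 1+3=4
parity: l₁+l₂+l₃ = 6 is even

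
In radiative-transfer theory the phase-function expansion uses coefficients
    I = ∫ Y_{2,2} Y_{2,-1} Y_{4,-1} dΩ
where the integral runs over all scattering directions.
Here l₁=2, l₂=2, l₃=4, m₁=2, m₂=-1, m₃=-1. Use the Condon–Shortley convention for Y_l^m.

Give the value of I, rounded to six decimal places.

-0.090112

m-sum 0 ✓  L=8 even ✓  0≤4≤4 ✓
Π(2lᵢ+1) = 5×5×9 = 225
triangle coeff Δ(2,2,4) = 1/630
Σ_t [0,0]: t=0:+1/16 = 1/16
(3j)²=2/35 [(2 2 4; 0 0 0)], sign=+1
Σ_t [0,0]: t=0:+1/144 = 1/144
(3j)²=1/126 [(2 2 4; 2 -1 -1)], sign=-1
⇒ 4πI² = 5/49
I = (-1)√(5/49/(4π)) = -0.09011188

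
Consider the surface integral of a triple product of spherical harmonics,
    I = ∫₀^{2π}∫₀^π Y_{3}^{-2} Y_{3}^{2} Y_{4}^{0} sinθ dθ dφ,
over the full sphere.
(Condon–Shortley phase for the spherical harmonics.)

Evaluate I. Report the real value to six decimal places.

m-sum 0 ✓  L=10 even ✓  0≤4≤6 ✓
Π(2lᵢ+1) = 7×7×9 = 441
triangle coeff Δ(3,3,4) = 1/34650
Σ_t [0,2]: t=0:+1/72 t=1:−1/16 t=2:+1/72 = -5/144
(3j)²=2/77 [(3 3 4; 0 0 0)], sign=-1
Σ_t [1,2]: t=1:−1/576 t=2:+1/72 = 7/576
(3j)²=7/198 [(3 3 4; -2 2 0)], sign=+1
⇒ 4πI² = 49/121
I = (-1)√(49/121/(4π)) = -0.17951487

-0.179515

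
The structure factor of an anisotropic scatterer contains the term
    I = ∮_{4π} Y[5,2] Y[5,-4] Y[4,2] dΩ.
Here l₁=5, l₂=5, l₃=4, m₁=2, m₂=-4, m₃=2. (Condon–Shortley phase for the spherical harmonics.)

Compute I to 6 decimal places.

0.118854

Rules hold: Σm=0, L=14 even, 0≤4≤10.
N = 11·11·9 = 1089
Δ = 6!·4!·4!/15! = 1/3153150
Racah Σ t=1..5: t=1:−1/69120 t=2:+1/1728 t=3:−1/576 t=4:+1/1728 t=5:−1/69120 = -7/11520
⇒ 3j(5 5 4; 0 0 0)² = 2/143, sgn -1
Racah Σ t=0..1: t=0:+1/25920 t=1:−1/11520 = -1/20736
⇒ 3j(5 5 4; 2 -4 2)² = 5/429, sgn -1
4πI² = N·(3j₀)²·(3jₘ)² = 30/169
I = +1·√(0.177515/4π) = 0.11885360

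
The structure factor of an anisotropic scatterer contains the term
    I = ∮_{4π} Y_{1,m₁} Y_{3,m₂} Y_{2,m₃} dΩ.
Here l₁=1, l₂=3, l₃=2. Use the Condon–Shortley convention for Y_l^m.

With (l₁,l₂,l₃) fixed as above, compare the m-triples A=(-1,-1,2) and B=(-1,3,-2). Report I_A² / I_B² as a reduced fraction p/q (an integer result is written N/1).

1/15

l's match ⇒ only the (l;m) 3-j factors differ between A and B.
A: triangle coeff Δ(1,3,2) = 1/105; Σ_t [2,2]: t=2:+1/48 = 1/48; (3j)²=1/105 [(1 3 2; -1 -1 2)], sign=+1
B: triangle coeff Δ(1,3,2) = 1/105; Σ_t [2,2]: t=2:+1/48 = 1/48; (3j)²=1/7 [(1 3 2; -1 3 -2)], sign=+1
I_A²/I_B² = (1/105)/(1/7) = 1/15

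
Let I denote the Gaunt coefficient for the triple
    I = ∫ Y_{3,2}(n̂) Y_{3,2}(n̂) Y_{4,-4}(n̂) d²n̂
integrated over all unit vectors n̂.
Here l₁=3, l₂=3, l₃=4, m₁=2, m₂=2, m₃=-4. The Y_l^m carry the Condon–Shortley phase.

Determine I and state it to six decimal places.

m-sum 0 ✓  L=10 even ✓  0≤4≤6 ✓
Π(2lᵢ+1) = 7×7×9 = 441
triangle coeff Δ(3,3,4) = 1/34650
Σ_t [0,2]: t=0:+1/72 t=1:−1/16 t=2:+1/72 = -5/144
(3j)²=2/77 [(3 3 4; 0 0 0)], sign=-1
Σ_t [1,1]: t=1:−1/576 = -1/576
(3j)²=5/99 [(3 3 4; 2 2 -4)], sign=-1
⇒ 4πI² = 70/121
I = (+1)√(70/121/(4π)) = 0.21456131

0.214561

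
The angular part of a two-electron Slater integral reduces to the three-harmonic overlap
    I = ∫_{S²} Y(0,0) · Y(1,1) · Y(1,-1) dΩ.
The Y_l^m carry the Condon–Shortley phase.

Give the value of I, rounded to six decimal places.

-0.282095

Checks pass: Σm=0; 2 even; l₃=1∈[1,1].
(2·0+1)(2·1+1)(2·1+1) = 9
Δ: 0! 0! 2! / 3! → 1/3
sum: t=0:+1/1 = 1/1
3j²(0 1 1; 0 0 0) = Δ·Π!·Σ² = 1/3  (sign -1)
sum: t=0:+1/2 = 1/2
3j²(0 1 1; 0 1 -1) = Δ·Π!·Σ² = 1/3  (sign +1)
combine: 4πI² = 9·1/3·1/3 = 1/1
take √, sign -1: I = -0.28209479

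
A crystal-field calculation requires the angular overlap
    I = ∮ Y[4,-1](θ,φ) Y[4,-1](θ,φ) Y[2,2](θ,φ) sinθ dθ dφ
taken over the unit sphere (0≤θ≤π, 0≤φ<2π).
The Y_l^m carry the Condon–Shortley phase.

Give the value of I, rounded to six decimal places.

Rules hold: Σm=0, L=10 even, 0≤2≤8.
N = 9·9·5 = 405
Δ = 6!·2!·2!/11! = 1/13860
Racah Σ t=2..4: t=2:+1/192 t=3:−1/36 t=4:+1/192 = -5/288
⇒ 3j(4 4 2; 0 0 0)² = 20/693, sgn -1
Racah Σ t=3..3: t=3:−1/144 = -1/144
⇒ 3j(4 4 2; -1 -1 2)² = 10/231, sgn -1
4πI² = N·(3j₀)²·(3jₘ)² = 3000/5929
I = +1·√(0.505988/4π) = 0.20066192

0.200662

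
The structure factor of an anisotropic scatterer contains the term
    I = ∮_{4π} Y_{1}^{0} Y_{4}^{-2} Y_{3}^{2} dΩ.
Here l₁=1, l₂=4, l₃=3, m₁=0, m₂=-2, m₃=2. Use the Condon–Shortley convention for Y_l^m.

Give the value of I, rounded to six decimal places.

m-sum 0 ✓  L=8 even ✓  3≤3≤5 ✓
Π(2lᵢ+1) = 3×9×7 = 189
triangle coeff Δ(1,4,3) = 1/252
Σ_t [1,1]: t=1:−1/36 = -1/36
(3j)²=4/63 [(1 4 3; 0 0 0)], sign=+1
Σ_t [1,1]: t=1:−1/120 = -1/120
(3j)²=1/21 [(1 4 3; 0 -2 2)], sign=+1
⇒ 4πI² = 4/7
I = (+1)√(4/7/(4π)) = 0.21324362

0.213244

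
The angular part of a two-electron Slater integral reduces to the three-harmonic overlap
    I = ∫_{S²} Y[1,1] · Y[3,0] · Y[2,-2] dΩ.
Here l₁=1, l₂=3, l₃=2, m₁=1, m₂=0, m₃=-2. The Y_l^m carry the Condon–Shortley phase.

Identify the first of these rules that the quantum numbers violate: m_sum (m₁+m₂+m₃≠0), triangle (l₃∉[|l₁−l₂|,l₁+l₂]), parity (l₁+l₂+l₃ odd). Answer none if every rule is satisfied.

m_sum

azimuthal sum: 1 + 0 − 2 = -1  ✗
2 ≤ 2 ≤ 4 (triangle on l)
L = 1 + 3 + 2 = 6 (even)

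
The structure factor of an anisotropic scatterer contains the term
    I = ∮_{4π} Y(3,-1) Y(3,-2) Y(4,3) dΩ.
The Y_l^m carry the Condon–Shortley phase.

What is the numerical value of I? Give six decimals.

Rules hold: Σm=0, L=10 even, 0≤4≤6.
N = 7·7·9 = 441
Δ = 2!·4!·4!/11! = 1/34650
Racah Σ t=0..2: t=0:+1/72 t=1:−1/16 t=2:+1/72 = -5/144
⇒ 3j(3 3 4; 0 0 0)² = 2/77, sgn -1
Racah Σ t=0..1: t=0:+1/288 t=1:−1/144 = -1/288
⇒ 3j(3 3 4; -1 -2 3)² = 1/99, sgn +1
4πI² = N·(3j₀)²·(3jₘ)² = 14/121
I = -1·√(0.115702/4π) = -0.09595473

-0.095955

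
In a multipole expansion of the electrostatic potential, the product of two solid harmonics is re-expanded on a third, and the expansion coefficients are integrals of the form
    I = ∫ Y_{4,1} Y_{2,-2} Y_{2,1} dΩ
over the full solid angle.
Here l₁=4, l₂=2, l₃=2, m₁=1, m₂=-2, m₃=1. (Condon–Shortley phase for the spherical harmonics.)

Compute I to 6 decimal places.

Rules hold: Σm=0, L=8 even, 2≤2≤6.
N = 9·5·5 = 225
Δ = 4!·4!·0!/9! = 1/630
Racah Σ t=2..2: t=2:+1/16 = 1/16
⇒ 3j(4 2 2; 0 0 0)² = 2/35, sgn +1
Racah Σ t=0..0: t=0:+1/144 = 1/144
⇒ 3j(4 2 2; 1 -2 1)² = 1/126, sgn -1
4πI² = N·(3j₀)²·(3jₘ)² = 5/49
I = -1·√(0.102041/4π) = -0.09011188

-0.090112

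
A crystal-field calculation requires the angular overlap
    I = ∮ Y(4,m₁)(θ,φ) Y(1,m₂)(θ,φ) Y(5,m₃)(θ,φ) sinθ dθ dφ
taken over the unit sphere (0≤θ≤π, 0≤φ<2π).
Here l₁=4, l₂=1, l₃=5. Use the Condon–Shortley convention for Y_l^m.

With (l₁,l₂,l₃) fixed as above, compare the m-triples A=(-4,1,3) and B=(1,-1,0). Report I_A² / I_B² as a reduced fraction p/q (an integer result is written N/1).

1/10

Shared (l₁,l₂,l₃)=(4,1,5): N and (l;000)² cancel in I_A²/I_B².
A: Δ = 0!·8!·2!/11! = 1/495; Racah Σ t=0..0: t=0:+1/80640 = 1/80640; ⇒ 3j(4 1 5; -4 1 3)² = 1/495, sgn +1
B: Δ = 0!·8!·2!/11! = 1/495; Racah Σ t=0..0: t=0:+1/1440 = 1/1440; ⇒ 3j(4 1 5; 1 -1 0)² = 2/99, sgn -1
I_A²/I_B² = (1/495)/(2/99) = 1/10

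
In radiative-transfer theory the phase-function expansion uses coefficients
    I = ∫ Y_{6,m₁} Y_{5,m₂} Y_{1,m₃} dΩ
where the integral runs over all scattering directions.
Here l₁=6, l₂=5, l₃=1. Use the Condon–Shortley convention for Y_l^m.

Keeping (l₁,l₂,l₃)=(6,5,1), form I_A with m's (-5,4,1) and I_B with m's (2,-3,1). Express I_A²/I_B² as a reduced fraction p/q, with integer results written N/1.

l's match ⇒ only the (l;m) 3-j factors differ between A and B.
A: triangle coeff Δ(6,5,1) = 1/858; Σ_t [9,9]: t=9:−1/725760 = -1/725760; (3j)²=5/78 [(6 5 1; -5 4 1)], sign=-1
B: triangle coeff Δ(6,5,1) = 1/858; Σ_t [2,2]: t=2:+1/161280 = 1/161280; (3j)²=1/143 [(6 5 1; 2 -3 1)], sign=+1
I_A²/I_B² = (5/78)/(1/143) = 55/6

55/6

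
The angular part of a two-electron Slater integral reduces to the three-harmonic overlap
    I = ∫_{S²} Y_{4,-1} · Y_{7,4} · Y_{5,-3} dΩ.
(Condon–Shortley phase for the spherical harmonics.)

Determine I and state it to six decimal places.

m-sum 0 ✓  L=16 even ✓  3≤5≤11 ✓
Π(2lᵢ+1) = 9×15×11 = 1485
triangle coeff Δ(4,7,5) = 1/6126120
Σ_t [2,4]: t=2:+1/69120 t=3:−1/20736 t=4:+1/69120 = -1/51840
(3j)²=280/21879 [(4 7 5; 0 0 0)], sign=+1
Σ_t [3,5]: t=3:−1/2903040 t=4:+1/241920 t=5:−1/345600 = 13/14515200
(3j)²=13/7140 [(4 7 5; -1 4 -3)], sign=+1
⇒ 4πI² = 10/289
I = (+1)√(10/289/(4π)) = 0.05247424

0.052474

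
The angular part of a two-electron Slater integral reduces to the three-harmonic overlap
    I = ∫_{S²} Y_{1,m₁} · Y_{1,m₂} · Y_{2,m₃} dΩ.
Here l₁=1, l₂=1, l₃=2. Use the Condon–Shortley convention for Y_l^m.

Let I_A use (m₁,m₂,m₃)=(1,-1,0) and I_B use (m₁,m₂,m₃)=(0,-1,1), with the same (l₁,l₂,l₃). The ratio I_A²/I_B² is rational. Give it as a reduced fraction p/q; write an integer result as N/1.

1/3

Shared (l₁,l₂,l₃)=(1,1,2): N and (l;000)² cancel in I_A²/I_B².
A: Δ = 0!·2!·2!/5! = 1/30; Racah Σ t=0..0: t=0:+1/4 = 1/4; ⇒ 3j(1 1 2; 1 -1 0)² = 1/30, sgn +1
B: Δ = 0!·2!·2!/5! = 1/30; Racah Σ t=0..0: t=0:+1/2 = 1/2; ⇒ 3j(1 1 2; 0 -1 1)² = 1/10, sgn -1
I_A²/I_B² = (1/30)/(1/10) = 1/3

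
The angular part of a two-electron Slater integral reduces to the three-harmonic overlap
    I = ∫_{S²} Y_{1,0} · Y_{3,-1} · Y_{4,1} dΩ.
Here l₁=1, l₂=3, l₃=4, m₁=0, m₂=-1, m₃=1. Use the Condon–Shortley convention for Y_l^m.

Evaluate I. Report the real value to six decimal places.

Checks pass: Σm=0; 8 even; l₃=4∈[2,4].
(2·1+1)(2·3+1)(2·4+1) = 189
Δ: 0! 2! 6! / 9! → 1/252
sum: t=0:+1/36 = 1/36
3j²(1 3 4; 0 0 0) = Δ·Π!·Σ² = 4/63  (sign +1)
sum: t=0:+1/48 = 1/48
3j²(1 3 4; 0 -1 1) = Δ·Π!·Σ² = 5/84  (sign -1)
combine: 4πI² = 189·4/63·5/84 = 5/7
take √, sign -1: I = -0.23841361

-0.238414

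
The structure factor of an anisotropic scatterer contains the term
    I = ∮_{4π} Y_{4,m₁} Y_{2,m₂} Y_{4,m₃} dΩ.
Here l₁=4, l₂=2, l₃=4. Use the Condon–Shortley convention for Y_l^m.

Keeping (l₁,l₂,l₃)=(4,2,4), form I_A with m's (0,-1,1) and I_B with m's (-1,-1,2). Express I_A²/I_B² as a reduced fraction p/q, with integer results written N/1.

l's match ⇒ only the (l;m) 3-j factors differ between A and B.
A: triangle coeff Δ(4,2,4) = 1/13860; Σ_t [0,1]: t=0:+1/96 t=1:−1/72 = -1/288; (3j)²=1/462 [(4 2 4; 0 -1 1)], sign=+1
B: triangle coeff Δ(4,2,4) = 1/13860; Σ_t [0,1]: t=0:+1/240 t=1:−1/96 = -1/160; (3j)²=27/1540 [(4 2 4; -1 -1 2)], sign=-1
I_A²/I_B² = (1/462)/(27/1540) = 10/81

10/81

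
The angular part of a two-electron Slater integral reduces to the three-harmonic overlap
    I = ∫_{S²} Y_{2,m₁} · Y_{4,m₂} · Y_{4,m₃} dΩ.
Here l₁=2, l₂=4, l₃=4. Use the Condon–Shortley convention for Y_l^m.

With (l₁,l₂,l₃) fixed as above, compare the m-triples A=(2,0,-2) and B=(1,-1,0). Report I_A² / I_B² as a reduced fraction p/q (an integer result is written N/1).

Shared (l₁,l₂,l₃)=(2,4,4): N and (l;000)² cancel in I_A²/I_B².
A: Δ = 2!·2!·6!/11! = 1/13860; Racah Σ t=0..0: t=0:+1/192 = 1/192; ⇒ 3j(2 4 4; 2 0 -2)² = 3/77, sgn +1
B: Δ = 2!·2!·6!/11! = 1/13860; Racah Σ t=0..1: t=0:+1/72 t=1:−1/96 = 1/288; ⇒ 3j(2 4 4; 1 -1 0)² = 1/462, sgn +1
I_A²/I_B² = (3/77)/(1/462) = 18/1

18/1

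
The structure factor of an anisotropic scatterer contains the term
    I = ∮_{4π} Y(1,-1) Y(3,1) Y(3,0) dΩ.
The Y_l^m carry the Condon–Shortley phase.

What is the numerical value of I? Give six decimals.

Σlᵢ=7 odd — θ-integrand is odd under cosθ→−cosθ; I=0

0.000000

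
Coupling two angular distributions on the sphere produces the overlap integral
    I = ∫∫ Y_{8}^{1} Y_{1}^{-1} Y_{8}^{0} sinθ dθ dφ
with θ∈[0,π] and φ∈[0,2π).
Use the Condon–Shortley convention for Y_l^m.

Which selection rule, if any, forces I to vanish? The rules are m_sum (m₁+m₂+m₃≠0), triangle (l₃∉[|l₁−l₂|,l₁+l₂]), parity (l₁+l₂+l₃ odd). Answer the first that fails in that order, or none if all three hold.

azimuthal sum: 1 − 1 + 0 = 0  ✓
7 ≤ 8 ≤ 9 (triangle on l)  ✓
L = 8 + 1 + 8 = 17 (odd)  ✗

parity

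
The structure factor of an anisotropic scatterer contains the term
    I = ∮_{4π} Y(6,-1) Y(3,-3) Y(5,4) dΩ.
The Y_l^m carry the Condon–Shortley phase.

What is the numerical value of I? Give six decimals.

Checks pass: Σm=0; 14 even; l₃=5∈[3,9].
(2·6+1)(2·3+1)(2·5+1) = 1001
Δ: 4! 8! 2! / 15! → 1/675675
sum: t=1:−1/8640 t=2:+1/2304 t=3:−1/8640 = 7/34560
3j²(6 3 5; 0 0 0) = Δ·Π!·Σ² = 7/429  (sign -1)
sum: t=0:+1/241920 = 1/241920
3j²(6 3 5; -1 -3 4) = Δ·Π!·Σ² = 4/1001  (sign -1)
combine: 4πI² = 1001·7/429·4/1001 = 28/429
take √, sign +1: I = 0.07206849

0.072068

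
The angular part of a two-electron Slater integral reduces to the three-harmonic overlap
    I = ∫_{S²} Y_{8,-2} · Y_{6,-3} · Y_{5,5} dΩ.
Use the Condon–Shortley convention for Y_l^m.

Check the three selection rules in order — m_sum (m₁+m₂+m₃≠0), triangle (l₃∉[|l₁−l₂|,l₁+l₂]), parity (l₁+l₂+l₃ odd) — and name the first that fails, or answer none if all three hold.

azimuthal sum: -2 − 3 + 5 = 0  ✓
2 ≤ 5 ≤ 14 (triangle on l)  ✓
L = 8 + 6 + 5 = 19 (odd)  ✗

parity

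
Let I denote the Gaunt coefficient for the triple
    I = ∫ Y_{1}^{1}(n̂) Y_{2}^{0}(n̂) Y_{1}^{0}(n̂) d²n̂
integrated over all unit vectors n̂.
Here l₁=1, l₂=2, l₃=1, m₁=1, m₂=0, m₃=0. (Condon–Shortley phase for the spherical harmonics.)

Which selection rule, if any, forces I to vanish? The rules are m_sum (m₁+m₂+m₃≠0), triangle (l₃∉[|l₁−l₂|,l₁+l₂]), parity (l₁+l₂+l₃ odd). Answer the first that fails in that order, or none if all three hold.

m_sum

m₁+m₂+m₃ = 1 + 0 + 0 = 1  ✗
triangle: |1−2|=1 ≤ l₃=1 ≤ 1+2=3
parity: l₁+l₂+l₃ = 4 is even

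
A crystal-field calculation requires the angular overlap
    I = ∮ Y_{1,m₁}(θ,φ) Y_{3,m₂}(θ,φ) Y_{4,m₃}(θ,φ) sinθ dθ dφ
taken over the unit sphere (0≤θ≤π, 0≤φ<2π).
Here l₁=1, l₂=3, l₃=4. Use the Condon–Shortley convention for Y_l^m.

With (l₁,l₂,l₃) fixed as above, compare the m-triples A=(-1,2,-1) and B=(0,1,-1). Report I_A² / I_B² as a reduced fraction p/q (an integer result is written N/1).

Shared (l₁,l₂,l₃)=(1,3,4): N and (l;000)² cancel in I_A²/I_B².
A: Δ = 0!·2!·6!/9! = 1/252; Racah Σ t=0..0: t=0:+1/240 = 1/240; ⇒ 3j(1 3 4; -1 2 -1)² = 1/84, sgn -1
B: Δ = 0!·2!·6!/9! = 1/252; Racah Σ t=0..0: t=0:+1/48 = 1/48; ⇒ 3j(1 3 4; 0 1 -1)² = 5/84, sgn -1
I_A²/I_B² = (1/84)/(5/84) = 1/5

1/5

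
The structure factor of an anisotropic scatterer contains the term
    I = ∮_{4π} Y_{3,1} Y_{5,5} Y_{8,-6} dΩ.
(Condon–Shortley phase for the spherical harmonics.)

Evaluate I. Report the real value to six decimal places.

Checks pass: Σm=0; 16 even; l₃=8∈[2,8].
(2·3+1)(2·5+1)(2·8+1) = 1309
Δ: 0! 6! 10! / 17! → 1/136136
sum: t=0:+1/518400 = 1/518400
3j²(3 5 8; 0 0 0) = Δ·Π!·Σ² = 56/2431  (sign +1)
sum: t=0:+1/174182400 = 1/174182400
3j²(3 5 8; 1 5 -6) = Δ·Π!·Σ² = 1/136  (sign +1)
combine: 4πI² = 1309·56/2431·1/136 = 49/221
take √, sign +1: I = 0.13283024

0.132830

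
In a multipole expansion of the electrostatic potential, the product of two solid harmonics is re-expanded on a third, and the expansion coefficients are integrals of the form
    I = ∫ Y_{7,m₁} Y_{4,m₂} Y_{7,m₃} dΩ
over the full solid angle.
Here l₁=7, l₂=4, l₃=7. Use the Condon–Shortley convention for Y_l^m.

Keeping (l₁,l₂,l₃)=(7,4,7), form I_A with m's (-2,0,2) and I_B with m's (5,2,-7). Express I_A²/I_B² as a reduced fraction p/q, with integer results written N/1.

l's match ⇒ only the (l;m) 3-j factors differ between A and B.
A: triangle coeff Δ(7,4,7) = 1/58198140; Σ_t [0,4]: t=0:+1/209018880 t=1:−1/2903040 t=2:+1/483840 t=3:−1/622080 t=4:+1/8294400 = 251/1045094400; (3j)²=63001/58198140 [(7 4 7; -2 0 2)], sign=-1
B: triangle coeff Δ(7,4,7) = 1/58198140; Σ_t [2,2]: t=2:+1/348364800 = 1/348364800; (3j)²=11/646 [(7 4 7; 5 2 -7)], sign=+1
I_A²/I_B² = (63001/58198140)/(11/646) = 63001/990990

63001/990990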